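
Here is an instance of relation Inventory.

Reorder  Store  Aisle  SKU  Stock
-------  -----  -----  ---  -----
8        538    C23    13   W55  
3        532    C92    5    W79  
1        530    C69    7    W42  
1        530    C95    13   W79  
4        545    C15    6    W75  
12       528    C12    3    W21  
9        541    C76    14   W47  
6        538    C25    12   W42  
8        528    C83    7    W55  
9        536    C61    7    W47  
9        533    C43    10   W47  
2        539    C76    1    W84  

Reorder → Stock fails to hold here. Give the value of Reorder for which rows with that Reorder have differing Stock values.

1

Reorder=8: 2 rows → Stock = W55, W55 ✓
Reorder=3: 1 row → Stock = W79 ✓
Reorder=1: 2 rows → Stock takes values {W42, W79} — violation
Reorder=4: 1 row → Stock = W75 ✓
Reorder=12: 1 row → Stock = W21 ✓
Reorder=9: 3 rows → Stock = W47, W47, W47 ✓
Reorder=6: 1 row → Stock = W42 ✓
Reorder=2: 1 row → Stock = W84 ✓
The only Reorder value with inconsistent Stock is Reorder=1.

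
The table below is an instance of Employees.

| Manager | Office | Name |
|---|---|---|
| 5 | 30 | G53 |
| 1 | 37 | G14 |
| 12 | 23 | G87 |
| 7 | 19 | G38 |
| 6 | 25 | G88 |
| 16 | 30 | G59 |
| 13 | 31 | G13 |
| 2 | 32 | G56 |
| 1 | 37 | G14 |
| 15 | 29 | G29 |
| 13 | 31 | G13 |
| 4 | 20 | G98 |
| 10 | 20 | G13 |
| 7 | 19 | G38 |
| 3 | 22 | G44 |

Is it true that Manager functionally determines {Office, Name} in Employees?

Manager=5: 1 row → {Office,Name} = (30, G53) ✓
Manager=1: 2 rows → {Office,Name} = (37, G14), (37, G14) ✓
Manager=12: 1 row → {Office,Name} = (23, G87) ✓
Manager=7: 2 rows → {Office,Name} = (19, G38), (19, G38) ✓
Manager=6: 1 row → {Office,Name} = (25, G88) ✓
Manager=16: 1 row → {Office,Name} = (30, G59) ✓
Manager=13: 2 rows → {Office,Name} = (31, G13), (31, G13) ✓
Manager=2: 1 row → {Office,Name} = (32, G56) ✓
Manager=15: 1 row → {Office,Name} = (29, G29) ✓
Manager=4: 1 row → {Office,Name} = (20, G98) ✓
Manager=10: 1 row → {Office,Name} = (20, G13) ✓
Manager=3: 1 row → {Office,Name} = (22, G44) ✓
Every Manager value is associated with a single {Office, Name} value, so Manager -> {Office, Name} holds.

Yes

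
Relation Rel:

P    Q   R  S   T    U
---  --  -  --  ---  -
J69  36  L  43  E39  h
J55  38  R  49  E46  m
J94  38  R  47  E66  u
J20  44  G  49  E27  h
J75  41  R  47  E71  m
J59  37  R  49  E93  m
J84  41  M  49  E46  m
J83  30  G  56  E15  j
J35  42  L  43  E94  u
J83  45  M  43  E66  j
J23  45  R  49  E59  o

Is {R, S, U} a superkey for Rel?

Two distinct rows share (R=R, S=49, U=m), so {R, S, U} does not determine every attribute — not a superkey.

No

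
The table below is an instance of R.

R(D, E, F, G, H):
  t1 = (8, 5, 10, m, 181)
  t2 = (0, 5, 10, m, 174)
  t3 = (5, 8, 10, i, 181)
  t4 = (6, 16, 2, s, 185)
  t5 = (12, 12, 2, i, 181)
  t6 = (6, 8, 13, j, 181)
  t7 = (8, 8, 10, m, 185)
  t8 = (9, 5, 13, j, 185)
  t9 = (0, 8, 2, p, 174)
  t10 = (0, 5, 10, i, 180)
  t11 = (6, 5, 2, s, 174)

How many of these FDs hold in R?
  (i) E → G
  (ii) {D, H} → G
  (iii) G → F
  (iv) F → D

0

(i) E → G: E=5: rows 1, 2, 8, 10, 11 → G takes values {m, j, i, s} — violation; E=8: rows 3, 6, 7, 9 → G takes values {i, j, m, p} — violation — fails.
(ii) {D, H} → G: (D=0, H=174): rows 2, 9 → G takes values {m, p} — violation — fails.
(iii) G → F: G=i: rows 3, 5, 10 → F takes values {10, 2} — violation — fails.
(iv) F → D: F=10: rows 1, 2, 3, 7, 10 → D takes values {8, 0, 5} — violation; F=2: rows 4, 5, 9, 11 → D takes values {6, 12, 0} — violation; F=13: rows 6, 8 → D takes values {6, 9} — violation — fails.
None of the 4 dependencies hold.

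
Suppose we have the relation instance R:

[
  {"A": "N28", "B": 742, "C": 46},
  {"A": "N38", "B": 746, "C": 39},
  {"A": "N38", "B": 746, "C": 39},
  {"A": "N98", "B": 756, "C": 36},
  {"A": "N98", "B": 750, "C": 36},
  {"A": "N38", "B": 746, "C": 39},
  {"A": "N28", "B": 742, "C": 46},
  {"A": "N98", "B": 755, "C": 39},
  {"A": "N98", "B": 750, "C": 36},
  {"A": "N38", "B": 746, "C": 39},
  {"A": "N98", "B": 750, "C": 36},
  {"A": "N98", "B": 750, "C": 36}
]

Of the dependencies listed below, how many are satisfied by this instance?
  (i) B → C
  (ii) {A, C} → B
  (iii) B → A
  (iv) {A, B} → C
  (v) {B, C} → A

4

(i) B → C: every LHS value maps to a single RHS value — holds.
(ii) {A, C} → B: (A=N98, C=36): 5 rows → B takes values {756, 750} — violation — fails.
(iii) B → A: every LHS value maps to a single RHS value — holds.
(iv) {A, B} → C: every LHS value maps to a single RHS value — holds.
(v) {B, C} → A: every LHS value maps to a single RHS value — holds.
4 of the 5 dependencies hold.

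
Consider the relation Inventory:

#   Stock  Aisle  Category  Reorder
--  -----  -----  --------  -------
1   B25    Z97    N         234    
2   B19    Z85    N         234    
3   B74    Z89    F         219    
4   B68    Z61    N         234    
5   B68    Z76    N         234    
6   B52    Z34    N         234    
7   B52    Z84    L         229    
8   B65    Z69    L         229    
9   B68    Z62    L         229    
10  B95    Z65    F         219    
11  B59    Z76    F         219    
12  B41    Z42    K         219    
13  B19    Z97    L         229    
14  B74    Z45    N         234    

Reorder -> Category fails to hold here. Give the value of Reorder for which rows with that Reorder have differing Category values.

Reorder=234: rows 1, 2, 4, 5, 6, 14 → Category = N, N, N, N, N, N ✓
Reorder=219: rows 3, 10, 11, 12 → Category takes values {F, K} — violation
Reorder=229: rows 7, 8, 9, 13 → Category = L, L, L, L ✓
The only Reorder value with inconsistent Category is Reorder=219.

219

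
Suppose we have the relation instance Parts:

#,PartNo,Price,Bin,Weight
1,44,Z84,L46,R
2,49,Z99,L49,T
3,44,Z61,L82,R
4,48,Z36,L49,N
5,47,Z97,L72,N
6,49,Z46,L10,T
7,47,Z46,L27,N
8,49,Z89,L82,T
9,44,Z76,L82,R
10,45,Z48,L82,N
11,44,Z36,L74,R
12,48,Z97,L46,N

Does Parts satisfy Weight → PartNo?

No

Weight=R: rows 1, 3, 9, 11 → PartNo = 44, 44, 44, 44 ✓
Weight=T: rows 2, 6, 8 → PartNo = 49, 49, 49 ✓
Weight=N: rows 4, 5, 7, 10, 12 → PartNo takes values {48, 47, 45} — violation
Two rows agree on Weight but differ on PartNo, so Weight → PartNo does not hold.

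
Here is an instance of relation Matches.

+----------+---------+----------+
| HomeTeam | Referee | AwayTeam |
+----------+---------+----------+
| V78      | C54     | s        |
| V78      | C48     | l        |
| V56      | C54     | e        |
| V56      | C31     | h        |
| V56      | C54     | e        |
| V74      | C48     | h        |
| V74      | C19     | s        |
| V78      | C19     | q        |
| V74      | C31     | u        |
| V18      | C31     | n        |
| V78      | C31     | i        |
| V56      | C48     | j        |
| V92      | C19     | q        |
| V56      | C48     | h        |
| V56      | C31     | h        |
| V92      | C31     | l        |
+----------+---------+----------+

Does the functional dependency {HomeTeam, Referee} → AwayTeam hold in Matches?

(HomeTeam=V78, Referee=C54): 1 row → AwayTeam = s ✓
(HomeTeam=V78, Referee=C48): 1 row → AwayTeam = l ✓
(HomeTeam=V56, Referee=C54): 2 rows → AwayTeam = e, e ✓
(HomeTeam=V56, Referee=C31): 2 rows → AwayTeam = h, h ✓
(HomeTeam=V74, Referee=C48): 1 row → AwayTeam = h ✓
(HomeTeam=V74, Referee=C19): 1 row → AwayTeam = s ✓
(HomeTeam=V78, Referee=C19): 1 row → AwayTeam = q ✓
(HomeTeam=V74, Referee=C31): 1 row → AwayTeam = u ✓
(HomeTeam=V18, Referee=C31): 1 row → AwayTeam = n ✓
(HomeTeam=V78, Referee=C31): 1 row → AwayTeam = i ✓
(HomeTeam=V56, Referee=C48): 2 rows → AwayTeam takes values {j, h} — violation
(HomeTeam=V92, Referee=C19): 1 row → AwayTeam = q ✓
(HomeTeam=V92, Referee=C31): 1 row → AwayTeam = l ✓
Two rows agree on {HomeTeam, Referee} but differ on AwayTeam, so {HomeTeam, Referee} → AwayTeam does not hold.

No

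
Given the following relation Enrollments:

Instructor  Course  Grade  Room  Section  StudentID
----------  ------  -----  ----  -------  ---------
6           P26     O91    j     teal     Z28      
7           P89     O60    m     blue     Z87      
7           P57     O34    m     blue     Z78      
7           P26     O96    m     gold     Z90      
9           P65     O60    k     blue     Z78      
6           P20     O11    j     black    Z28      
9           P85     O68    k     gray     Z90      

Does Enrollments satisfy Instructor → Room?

Instructor=6: 2 rows → Room = j, j ✓
Instructor=7: 3 rows → Room = m, m, m ✓
Instructor=9: 2 rows → Room = k, k ✓
Every Instructor value is associated with a single Room value, so Instructor → Room holds.

Yes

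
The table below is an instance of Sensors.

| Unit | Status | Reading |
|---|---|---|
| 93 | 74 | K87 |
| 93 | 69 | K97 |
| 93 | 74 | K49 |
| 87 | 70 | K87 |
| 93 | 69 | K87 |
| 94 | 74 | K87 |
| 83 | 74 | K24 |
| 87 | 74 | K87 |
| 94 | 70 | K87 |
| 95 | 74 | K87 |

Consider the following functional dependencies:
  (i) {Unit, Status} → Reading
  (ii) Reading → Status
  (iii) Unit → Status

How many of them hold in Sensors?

0

(i) {Unit, Status} → Reading: (Unit=93, Status=74): 2 rows → Reading takes values {K87, K49} — violation; (Unit=93, Status=69): 2 rows → Reading takes values {K97, K87} — violation — fails.
(ii) Reading → Status: Reading=K87: 7 rows → Status takes values {74, 70, 69} — violation — fails.
(iii) Unit → Status: Unit=93: 4 rows → Status takes values {74, 69} — violation; Unit=87: 2 rows → Status takes values {70, 74} — violation; Unit=94: 2 rows → Status takes values {74, 70} — violation — fails.
None of the 3 dependencies hold.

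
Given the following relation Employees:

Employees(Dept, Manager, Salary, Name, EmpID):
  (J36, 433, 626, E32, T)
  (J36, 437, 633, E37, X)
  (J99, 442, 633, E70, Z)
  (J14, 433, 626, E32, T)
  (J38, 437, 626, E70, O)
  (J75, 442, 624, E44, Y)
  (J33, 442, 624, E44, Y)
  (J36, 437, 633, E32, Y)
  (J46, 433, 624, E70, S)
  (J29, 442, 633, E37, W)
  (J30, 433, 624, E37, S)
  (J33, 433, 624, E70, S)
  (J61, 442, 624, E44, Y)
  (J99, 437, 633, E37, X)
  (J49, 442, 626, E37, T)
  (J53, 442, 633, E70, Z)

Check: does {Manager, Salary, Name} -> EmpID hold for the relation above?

(Manager=433, Salary=626, Name=E32): 2 rows → EmpID = T, T ✓
(Manager=437, Salary=633, Name=E37): 2 rows → EmpID = X, X ✓
(Manager=442, Salary=633, Name=E70): 2 rows → EmpID = Z, Z ✓
(Manager=437, Salary=626, Name=E70): 1 row → EmpID = O ✓
(Manager=442, Salary=624, Name=E44): 3 rows → EmpID = Y, Y, Y ✓
(Manager=437, Salary=633, Name=E32): 1 row → EmpID = Y ✓
(Manager=433, Salary=624, Name=E70): 2 rows → EmpID = S, S ✓
(Manager=442, Salary=633, Name=E37): 1 row → EmpID = W ✓
(Manager=433, Salary=624, Name=E37): 1 row → EmpID = S ✓
(Manager=442, Salary=626, Name=E37): 1 row → EmpID = T ✓
Every {Manager, Salary, Name} value is associated with a single EmpID value, so {Manager, Salary, Name} -> EmpID holds.

Yes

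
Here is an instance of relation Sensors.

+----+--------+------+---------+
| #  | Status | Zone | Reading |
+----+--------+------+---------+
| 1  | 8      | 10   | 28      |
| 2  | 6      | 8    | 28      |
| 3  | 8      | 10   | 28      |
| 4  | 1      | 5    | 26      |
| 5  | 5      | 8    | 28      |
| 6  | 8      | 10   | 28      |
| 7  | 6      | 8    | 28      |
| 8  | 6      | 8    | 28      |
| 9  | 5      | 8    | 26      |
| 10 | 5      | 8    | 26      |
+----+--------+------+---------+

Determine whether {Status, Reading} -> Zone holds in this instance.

(Status=8, Reading=28): rows 1, 3, 6 → Zone = 10, 10, 10 ✓
(Status=6, Reading=28): rows 2, 7, 8 → Zone = 8, 8, 8 ✓
(Status=1, Reading=26): row 4 → Zone = 5 ✓
(Status=5, Reading=28): row 5 → Zone = 8 ✓
(Status=5, Reading=26): rows 9, 10 → Zone = 8, 8 ✓
Every {Status, Reading} value is associated with a single Zone value, so {Status, Reading} -> Zone holds.

Yes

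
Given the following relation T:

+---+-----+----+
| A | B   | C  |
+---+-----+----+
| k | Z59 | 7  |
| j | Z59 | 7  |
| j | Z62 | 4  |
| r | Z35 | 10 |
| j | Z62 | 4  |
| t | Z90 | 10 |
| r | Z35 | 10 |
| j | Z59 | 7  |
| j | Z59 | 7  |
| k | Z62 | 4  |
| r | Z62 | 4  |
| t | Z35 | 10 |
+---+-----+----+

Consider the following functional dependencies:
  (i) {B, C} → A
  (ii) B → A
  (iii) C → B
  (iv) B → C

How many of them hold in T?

1

(i) {B, C} → A: (B=Z59, C=7): 4 rows → A takes values {k, j} — violation; (B=Z62, C=4): 4 rows → A takes values {j, k, r} — violation; (B=Z35, C=10): 3 rows → A takes values {r, t} — violation — fails.
(ii) B → A: B=Z59: 4 rows → A takes values {k, j} — violation; B=Z62: 4 rows → A takes values {j, k, r} — violation; B=Z35: 3 rows → A takes values {r, t} — violation — fails.
(iii) C → B: C=10: 4 rows → B takes values {Z35, Z90} — violation — fails.
(iv) B → C: every LHS value maps to a single RHS value — holds.
1 of the 4 dependencies holds.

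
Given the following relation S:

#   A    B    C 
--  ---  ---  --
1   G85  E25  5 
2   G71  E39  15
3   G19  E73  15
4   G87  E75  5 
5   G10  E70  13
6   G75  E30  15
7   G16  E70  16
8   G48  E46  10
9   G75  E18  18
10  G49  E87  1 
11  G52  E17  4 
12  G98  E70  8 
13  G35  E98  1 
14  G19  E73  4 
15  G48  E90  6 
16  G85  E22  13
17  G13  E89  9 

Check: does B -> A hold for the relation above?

No

B=E25: row 1 → A = G85 ✓
B=E39: row 2 → A = G71 ✓
B=E73: rows 3, 14 → A = G19, G19 ✓
B=E75: row 4 → A = G87 ✓
B=E70: rows 5, 7, 12 → A takes values {G10, G16, G98} — violation
B=E30: row 6 → A = G75 ✓
B=E46: row 8 → A = G48 ✓
B=E18: row 9 → A = G75 ✓
B=E87: row 10 → A = G49 ✓
B=E17: row 11 → A = G52 ✓
B=E98: row 13 → A = G35 ✓
B=E90: row 15 → A = G48 ✓
B=E22: row 16 → A = G85 ✓
B=E89: row 17 → A = G13 ✓
Two rows agree on B but differ on A, so B -> A does not hold.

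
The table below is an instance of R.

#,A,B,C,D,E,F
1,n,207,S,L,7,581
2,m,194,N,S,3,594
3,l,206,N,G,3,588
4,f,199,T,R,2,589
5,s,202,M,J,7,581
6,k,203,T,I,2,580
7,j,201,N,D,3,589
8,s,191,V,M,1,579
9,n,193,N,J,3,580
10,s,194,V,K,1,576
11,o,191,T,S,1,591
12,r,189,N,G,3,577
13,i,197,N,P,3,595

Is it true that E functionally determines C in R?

E=7: rows 1, 5 → C takes values {S, M} — violation
E=3: rows 2, 3, 7, 9, 12, 13 → C = N, N, N, N, N, N ✓
E=2: rows 4, 6 → C = T, T ✓
E=1: rows 8, 10, 11 → C takes values {V, T} — violation
Two rows agree on E but differ on C, so E -> C does not hold.

No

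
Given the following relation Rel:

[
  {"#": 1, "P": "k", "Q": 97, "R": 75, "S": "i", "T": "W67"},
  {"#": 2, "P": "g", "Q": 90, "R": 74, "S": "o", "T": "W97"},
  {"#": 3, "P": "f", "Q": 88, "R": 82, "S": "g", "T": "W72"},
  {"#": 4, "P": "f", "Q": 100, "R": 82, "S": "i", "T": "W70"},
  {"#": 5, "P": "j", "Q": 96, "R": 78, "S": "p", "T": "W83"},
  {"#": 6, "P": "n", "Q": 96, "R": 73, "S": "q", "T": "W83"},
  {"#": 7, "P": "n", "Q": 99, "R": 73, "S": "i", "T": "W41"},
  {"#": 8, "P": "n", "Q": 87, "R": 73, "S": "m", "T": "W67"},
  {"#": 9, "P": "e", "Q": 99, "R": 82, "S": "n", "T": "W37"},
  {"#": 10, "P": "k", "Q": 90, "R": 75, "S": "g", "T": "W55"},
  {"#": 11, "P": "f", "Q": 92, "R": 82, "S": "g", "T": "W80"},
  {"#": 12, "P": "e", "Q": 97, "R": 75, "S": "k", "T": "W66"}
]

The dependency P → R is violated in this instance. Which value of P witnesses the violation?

P=k: rows 1, 10 → R = 75, 75 ✓
P=g: row 2 → R = 74 ✓
P=f: rows 3, 4, 11 → R = 82, 82, 82 ✓
P=j: row 5 → R = 78 ✓
P=n: rows 6, 7, 8 → R = 73, 73, 73 ✓
P=e: rows 9, 12 → R takes values {82, 75} — violation
The only P value with inconsistent R is P=e.

e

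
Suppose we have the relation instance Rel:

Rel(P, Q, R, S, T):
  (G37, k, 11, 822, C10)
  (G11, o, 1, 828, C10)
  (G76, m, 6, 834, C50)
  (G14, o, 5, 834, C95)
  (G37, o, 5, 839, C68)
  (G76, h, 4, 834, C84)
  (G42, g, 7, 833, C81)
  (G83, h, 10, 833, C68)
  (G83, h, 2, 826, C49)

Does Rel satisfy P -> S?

No

P=G37: 2 rows → S takes values {822, 839} — violation
P=G11: 1 row → S = 828 ✓
P=G76: 2 rows → S = 834, 834 ✓
P=G14: 1 row → S = 834 ✓
P=G42: 1 row → S = 833 ✓
P=G83: 2 rows → S takes values {833, 826} — violation
Two rows agree on P but differ on S, so P -> S does not hold.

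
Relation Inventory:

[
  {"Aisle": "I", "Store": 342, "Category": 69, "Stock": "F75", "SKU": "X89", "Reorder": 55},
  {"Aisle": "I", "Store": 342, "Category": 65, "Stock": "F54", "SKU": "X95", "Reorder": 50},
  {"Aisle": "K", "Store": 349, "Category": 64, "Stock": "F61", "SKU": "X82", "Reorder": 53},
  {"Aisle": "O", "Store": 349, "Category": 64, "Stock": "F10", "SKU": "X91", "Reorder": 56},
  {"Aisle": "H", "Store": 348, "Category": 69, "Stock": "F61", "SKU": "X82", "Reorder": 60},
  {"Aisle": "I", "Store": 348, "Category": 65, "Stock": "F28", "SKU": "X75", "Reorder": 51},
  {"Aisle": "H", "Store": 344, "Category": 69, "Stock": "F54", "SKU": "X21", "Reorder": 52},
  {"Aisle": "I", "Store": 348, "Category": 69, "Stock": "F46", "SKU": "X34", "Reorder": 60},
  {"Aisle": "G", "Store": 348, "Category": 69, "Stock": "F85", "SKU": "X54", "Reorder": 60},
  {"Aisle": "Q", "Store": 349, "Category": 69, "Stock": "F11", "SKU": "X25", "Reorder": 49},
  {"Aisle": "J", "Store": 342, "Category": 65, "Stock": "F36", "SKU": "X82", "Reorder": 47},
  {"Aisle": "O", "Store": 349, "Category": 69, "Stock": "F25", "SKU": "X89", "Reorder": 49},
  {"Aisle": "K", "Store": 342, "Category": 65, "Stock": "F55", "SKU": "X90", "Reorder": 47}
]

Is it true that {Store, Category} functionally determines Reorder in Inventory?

(Store=342, Category=69): 1 row → Reorder = 55 ✓
(Store=342, Category=65): 3 rows → Reorder takes values {50, 47} — violation
(Store=349, Category=64): 2 rows → Reorder takes values {53, 56} — violation
(Store=348, Category=69): 3 rows → Reorder = 60, 60, 60 ✓
(Store=348, Category=65): 1 row → Reorder = 51 ✓
(Store=344, Category=69): 1 row → Reorder = 52 ✓
(Store=349, Category=69): 2 rows → Reorder = 49, 49 ✓
Two rows agree on {Store, Category} but differ on Reorder, so {Store, Category} → Reorder does not hold.

No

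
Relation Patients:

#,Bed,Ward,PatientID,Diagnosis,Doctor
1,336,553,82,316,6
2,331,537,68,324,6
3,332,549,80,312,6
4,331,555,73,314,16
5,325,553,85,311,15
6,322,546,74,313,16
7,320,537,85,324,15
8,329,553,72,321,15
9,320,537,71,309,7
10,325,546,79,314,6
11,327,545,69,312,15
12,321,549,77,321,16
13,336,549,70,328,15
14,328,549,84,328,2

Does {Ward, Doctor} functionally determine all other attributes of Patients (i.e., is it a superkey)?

Rows 5 and 8 have the same {Ward, Doctor} value (Ward=553, Doctor=15) but are distinct tuples, so {Ward, Doctor} does not determine every attribute — not a superkey.

No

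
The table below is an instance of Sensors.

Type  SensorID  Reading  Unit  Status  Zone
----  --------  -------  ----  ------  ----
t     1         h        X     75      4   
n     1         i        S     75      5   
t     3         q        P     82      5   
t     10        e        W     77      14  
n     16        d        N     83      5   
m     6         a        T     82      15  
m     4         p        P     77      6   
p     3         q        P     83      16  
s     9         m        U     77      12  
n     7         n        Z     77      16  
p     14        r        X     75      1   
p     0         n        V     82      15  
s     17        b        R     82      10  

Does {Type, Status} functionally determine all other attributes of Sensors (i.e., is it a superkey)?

All 13 rows have distinct {Type, Status} values, so {Type, Status} → (all attributes) holds and {Type, Status} is a superkey.

Yes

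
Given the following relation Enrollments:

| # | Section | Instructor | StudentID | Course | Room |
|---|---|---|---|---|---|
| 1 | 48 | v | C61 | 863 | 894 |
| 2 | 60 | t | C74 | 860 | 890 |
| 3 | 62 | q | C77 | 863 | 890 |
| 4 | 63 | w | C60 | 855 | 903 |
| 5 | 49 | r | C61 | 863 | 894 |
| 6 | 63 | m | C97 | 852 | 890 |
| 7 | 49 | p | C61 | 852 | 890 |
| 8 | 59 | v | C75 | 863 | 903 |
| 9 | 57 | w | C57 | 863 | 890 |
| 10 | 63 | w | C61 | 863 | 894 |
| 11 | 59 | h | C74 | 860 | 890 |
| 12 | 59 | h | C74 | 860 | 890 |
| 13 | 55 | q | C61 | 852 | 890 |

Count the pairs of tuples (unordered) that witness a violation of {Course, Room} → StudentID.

(Course=863, Room=894): all 3 rows agree on StudentID — 0 pairs.
(Course=860, Room=890): all 3 rows agree on StudentID — 0 pairs.
(Course=863, Room=890): violating pairs (3,9) — 1 pair.
(Course=852, Room=890): violating pairs (6,7), (6,13) — 2 pairs.

3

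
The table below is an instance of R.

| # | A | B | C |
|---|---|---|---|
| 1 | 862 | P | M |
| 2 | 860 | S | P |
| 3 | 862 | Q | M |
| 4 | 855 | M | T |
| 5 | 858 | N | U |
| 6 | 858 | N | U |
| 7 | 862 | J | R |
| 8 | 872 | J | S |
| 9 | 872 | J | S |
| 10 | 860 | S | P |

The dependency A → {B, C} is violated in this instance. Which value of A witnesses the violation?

862

A=862: rows 1, 3, 7 → {B,C} takes values {(P, M), (Q, M), (J, R)} — violation
A=860: rows 2, 10 → {B,C} = (S, P), (S, P) ✓
A=855: row 4 → {B,C} = (M, T) ✓
A=858: rows 5, 6 → {B,C} = (N, U), (N, U) ✓
A=872: rows 8, 9 → {B,C} = (J, S), (J, S) ✓
The only A value with inconsistent RHS is A=862.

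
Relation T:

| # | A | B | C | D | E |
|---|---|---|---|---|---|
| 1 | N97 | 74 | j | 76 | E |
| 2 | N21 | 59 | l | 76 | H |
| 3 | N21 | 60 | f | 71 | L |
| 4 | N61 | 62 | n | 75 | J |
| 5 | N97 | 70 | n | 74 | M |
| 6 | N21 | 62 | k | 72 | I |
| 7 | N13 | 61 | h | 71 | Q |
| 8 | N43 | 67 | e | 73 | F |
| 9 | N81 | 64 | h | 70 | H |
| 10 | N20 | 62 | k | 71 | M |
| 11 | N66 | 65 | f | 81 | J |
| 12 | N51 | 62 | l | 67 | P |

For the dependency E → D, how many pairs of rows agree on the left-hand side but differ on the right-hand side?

E=H: violating pairs (2,9) — 1 pair.
E=J: violating pairs (4,11) — 1 pair.
E=M: violating pairs (5,10) — 1 pair.

3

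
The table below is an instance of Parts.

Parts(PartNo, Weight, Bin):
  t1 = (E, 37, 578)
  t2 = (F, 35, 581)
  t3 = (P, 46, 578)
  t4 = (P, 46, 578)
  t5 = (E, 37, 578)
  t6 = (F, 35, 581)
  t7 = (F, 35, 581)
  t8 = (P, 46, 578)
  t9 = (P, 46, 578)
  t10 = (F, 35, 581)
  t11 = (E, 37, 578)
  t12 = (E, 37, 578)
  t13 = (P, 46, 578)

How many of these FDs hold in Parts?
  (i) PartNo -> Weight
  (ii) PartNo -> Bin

2

(i) PartNo -> Weight: every LHS value maps to a single RHS value — holds.
(ii) PartNo -> Bin: every LHS value maps to a single RHS value — holds.
2 of the 2 dependencies hold.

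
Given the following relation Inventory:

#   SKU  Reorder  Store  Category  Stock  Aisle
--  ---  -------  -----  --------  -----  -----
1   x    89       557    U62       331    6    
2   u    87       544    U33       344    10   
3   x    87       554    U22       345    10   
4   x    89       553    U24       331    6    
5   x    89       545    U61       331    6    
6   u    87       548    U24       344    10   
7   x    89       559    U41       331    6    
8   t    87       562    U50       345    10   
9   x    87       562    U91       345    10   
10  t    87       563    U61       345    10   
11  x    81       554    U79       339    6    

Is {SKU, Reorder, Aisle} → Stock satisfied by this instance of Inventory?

(SKU=x, Reorder=89, Aisle=6): rows 1, 4, 5, 7 → Stock = 331, 331, 331, 331 ✓
(SKU=u, Reorder=87, Aisle=10): rows 2, 6 → Stock = 344, 344 ✓
(SKU=x, Reorder=87, Aisle=10): rows 3, 9 → Stock = 345, 345 ✓
(SKU=t, Reorder=87, Aisle=10): rows 8, 10 → Stock = 345, 345 ✓
(SKU=x, Reorder=81, Aisle=6): row 11 → Stock = 339 ✓
Every {SKU, Reorder, Aisle} value is associated with a single Stock value, so {SKU, Reorder, Aisle} → Stock holds.

Yes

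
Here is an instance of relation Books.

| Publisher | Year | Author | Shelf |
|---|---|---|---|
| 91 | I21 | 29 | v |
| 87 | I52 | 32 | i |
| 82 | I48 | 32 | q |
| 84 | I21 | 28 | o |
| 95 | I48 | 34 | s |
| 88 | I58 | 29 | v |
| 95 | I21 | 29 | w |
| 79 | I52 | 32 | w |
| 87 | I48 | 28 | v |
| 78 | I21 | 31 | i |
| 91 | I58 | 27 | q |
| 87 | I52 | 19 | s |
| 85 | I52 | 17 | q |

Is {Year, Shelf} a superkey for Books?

Yes

All 13 rows have distinct {Year, Shelf} values, so {Year, Shelf} → (all attributes) holds and {Year, Shelf} is a superkey.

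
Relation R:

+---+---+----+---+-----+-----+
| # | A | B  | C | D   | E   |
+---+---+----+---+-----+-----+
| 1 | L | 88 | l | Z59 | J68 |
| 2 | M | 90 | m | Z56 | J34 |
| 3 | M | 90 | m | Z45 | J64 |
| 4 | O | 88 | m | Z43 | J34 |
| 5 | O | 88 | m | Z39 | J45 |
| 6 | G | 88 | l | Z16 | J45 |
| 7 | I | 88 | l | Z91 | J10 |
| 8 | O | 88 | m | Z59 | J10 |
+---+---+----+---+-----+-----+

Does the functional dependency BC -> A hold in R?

No

(B=88, C=l): rows 1, 6, 7 → A takes values {L, G, I} — violation
(B=90, C=m): rows 2, 3 → A = M, M ✓
(B=88, C=m): rows 4, 5, 8 → A = O, O, O ✓
Two rows agree on BC but differ on A, so BC -> A does not hold.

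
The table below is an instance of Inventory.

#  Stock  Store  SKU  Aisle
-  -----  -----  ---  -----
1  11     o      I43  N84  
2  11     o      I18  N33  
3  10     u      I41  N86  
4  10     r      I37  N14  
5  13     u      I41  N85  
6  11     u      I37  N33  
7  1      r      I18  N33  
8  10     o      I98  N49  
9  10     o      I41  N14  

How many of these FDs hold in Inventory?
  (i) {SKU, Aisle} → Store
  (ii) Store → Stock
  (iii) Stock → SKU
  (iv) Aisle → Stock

(i) {SKU, Aisle} → Store: (SKU=I18, Aisle=N33): rows 2, 7 → Store takes values {o, r} — violation — fails.
(ii) Store → Stock: Store=o: rows 1, 2, 8, 9 → Stock takes values {11, 10} — violation; Store=u: rows 3, 5, 6 → Stock takes values {10, 13, 11} — violation; Store=r: rows 4, 7 → Stock takes values {10, 1} — violation — fails.
(iii) Stock → SKU: Stock=11: rows 1, 2, 6 → SKU takes values {I43, I18, I37} — violation; Stock=10: rows 3, 4, 8, 9 → SKU takes values {I41, I37, I98} — violation — fails.
(iv) Aisle → Stock: Aisle=N33: rows 2, 6, 7 → Stock takes values {11, 1} — violation — fails.
None of the 4 dependencies hold.

0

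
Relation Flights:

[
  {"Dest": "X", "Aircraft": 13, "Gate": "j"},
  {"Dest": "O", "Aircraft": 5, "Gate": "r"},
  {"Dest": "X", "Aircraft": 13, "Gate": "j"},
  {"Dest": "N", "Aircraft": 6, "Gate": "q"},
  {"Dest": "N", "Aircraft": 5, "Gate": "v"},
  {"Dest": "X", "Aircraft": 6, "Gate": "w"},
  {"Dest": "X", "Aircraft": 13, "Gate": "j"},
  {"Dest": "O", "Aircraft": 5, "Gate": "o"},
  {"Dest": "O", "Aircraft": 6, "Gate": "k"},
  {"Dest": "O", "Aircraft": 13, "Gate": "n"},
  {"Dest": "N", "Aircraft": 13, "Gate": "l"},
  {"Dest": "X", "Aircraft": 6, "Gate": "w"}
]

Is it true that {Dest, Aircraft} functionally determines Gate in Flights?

(Dest=X, Aircraft=13): 3 rows → Gate = j, j, j ✓
(Dest=O, Aircraft=5): 2 rows → Gate takes values {r, o} — violation
(Dest=N, Aircraft=6): 1 row → Gate = q ✓
(Dest=N, Aircraft=5): 1 row → Gate = v ✓
(Dest=X, Aircraft=6): 2 rows → Gate = w, w ✓
(Dest=O, Aircraft=6): 1 row → Gate = k ✓
(Dest=O, Aircraft=13): 1 row → Gate = n ✓
(Dest=N, Aircraft=13): 1 row → Gate = l ✓
Two rows agree on {Dest, Aircraft} but differ on Gate, so {Dest, Aircraft} -> Gate does not hold.

No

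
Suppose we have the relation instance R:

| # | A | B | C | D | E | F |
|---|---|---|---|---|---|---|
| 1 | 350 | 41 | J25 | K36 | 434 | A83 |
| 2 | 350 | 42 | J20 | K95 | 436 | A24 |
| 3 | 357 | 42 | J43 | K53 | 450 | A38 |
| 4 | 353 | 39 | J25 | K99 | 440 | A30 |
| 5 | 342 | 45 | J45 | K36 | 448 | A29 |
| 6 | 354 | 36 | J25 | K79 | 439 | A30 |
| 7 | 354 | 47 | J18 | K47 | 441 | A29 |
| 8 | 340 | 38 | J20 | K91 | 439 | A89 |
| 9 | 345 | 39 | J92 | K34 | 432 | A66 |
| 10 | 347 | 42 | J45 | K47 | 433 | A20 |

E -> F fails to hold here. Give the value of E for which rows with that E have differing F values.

E=434: row 1 → F = A83 ✓
E=436: row 2 → F = A24 ✓
E=450: row 3 → F = A38 ✓
E=440: row 4 → F = A30 ✓
E=448: row 5 → F = A29 ✓
E=439: rows 6, 8 → F takes values {A30, A89} — violation
E=441: row 7 → F = A29 ✓
E=432: row 9 → F = A66 ✓
E=433: row 10 → F = A20 ✓
The only E value with inconsistent F is E=439.

439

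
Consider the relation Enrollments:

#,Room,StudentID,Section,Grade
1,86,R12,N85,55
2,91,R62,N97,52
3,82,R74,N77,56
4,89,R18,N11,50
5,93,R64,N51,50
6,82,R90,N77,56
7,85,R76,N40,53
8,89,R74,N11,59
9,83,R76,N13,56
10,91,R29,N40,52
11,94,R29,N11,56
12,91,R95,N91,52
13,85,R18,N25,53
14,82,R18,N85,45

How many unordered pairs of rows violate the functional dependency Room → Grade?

3

Room=91: all 3 rows agree on Grade — 0 pairs.
Room=82: violating pairs (3,14), (6,14) — 2 pairs.
Room=89: violating pairs (4,8) — 1 pair.
Room=85: all 2 rows agree on Grade — 0 pairs.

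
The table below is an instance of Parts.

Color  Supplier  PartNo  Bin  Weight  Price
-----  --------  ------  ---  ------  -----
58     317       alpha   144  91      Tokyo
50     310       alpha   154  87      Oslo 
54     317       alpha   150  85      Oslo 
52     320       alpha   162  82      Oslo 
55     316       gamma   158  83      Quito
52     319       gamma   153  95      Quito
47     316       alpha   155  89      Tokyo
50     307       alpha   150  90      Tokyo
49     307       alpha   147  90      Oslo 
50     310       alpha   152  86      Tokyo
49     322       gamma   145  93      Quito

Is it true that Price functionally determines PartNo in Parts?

Yes

Price=Tokyo: 4 rows → PartNo = alpha, alpha, alpha, alpha ✓
Price=Oslo: 4 rows → PartNo = alpha, alpha, alpha, alpha ✓
Price=Quito: 3 rows → PartNo = gamma, gamma, gamma ✓
Every Price value is associated with a single PartNo value, so Price → PartNo holds.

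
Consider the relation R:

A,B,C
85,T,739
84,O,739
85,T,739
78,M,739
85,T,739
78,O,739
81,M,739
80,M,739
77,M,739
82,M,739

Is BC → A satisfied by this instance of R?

(B=T, C=739): 3 rows → A = 85, 85, 85 ✓
(B=O, C=739): 2 rows → A takes values {84, 78} — violation
(B=M, C=739): 5 rows → A takes values {78, 81, 80, 77, 82} — violation
Two rows agree on BC but differ on A, so BC → A does not hold.

No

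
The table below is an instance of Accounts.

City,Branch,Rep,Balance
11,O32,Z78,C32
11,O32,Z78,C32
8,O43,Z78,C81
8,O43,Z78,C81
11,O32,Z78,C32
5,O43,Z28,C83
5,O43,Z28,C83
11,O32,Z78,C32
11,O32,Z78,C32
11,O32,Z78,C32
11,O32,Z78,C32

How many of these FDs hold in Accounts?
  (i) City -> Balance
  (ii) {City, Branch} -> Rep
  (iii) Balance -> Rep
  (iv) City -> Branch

4

(i) City -> Balance: every LHS value maps to a single RHS value — holds.
(ii) {City, Branch} -> Rep: every LHS value maps to a single RHS value — holds.
(iii) Balance -> Rep: every LHS value maps to a single RHS value — holds.
(iv) City -> Branch: every LHS value maps to a single RHS value — holds.
4 of the 4 dependencies hold.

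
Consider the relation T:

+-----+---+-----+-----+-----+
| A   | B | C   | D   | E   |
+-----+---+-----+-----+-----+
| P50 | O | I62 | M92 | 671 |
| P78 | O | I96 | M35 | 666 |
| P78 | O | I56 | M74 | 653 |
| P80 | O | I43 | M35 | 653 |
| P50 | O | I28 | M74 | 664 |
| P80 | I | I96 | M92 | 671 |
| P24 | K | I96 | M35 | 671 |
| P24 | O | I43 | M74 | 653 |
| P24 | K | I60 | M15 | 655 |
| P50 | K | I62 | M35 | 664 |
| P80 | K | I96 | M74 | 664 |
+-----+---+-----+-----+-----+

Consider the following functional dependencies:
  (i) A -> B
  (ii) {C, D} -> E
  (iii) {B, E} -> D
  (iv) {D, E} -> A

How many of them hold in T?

(i) A -> B: A=P50: 3 rows → B takes values {O, K} — violation; A=P80: 3 rows → B takes values {O, I, K} — violation; A=P24: 3 rows → B takes values {K, O} — violation — fails.
(ii) {C, D} -> E: (C=I96, D=M35): 2 rows → E takes values {666, 671} — violation — fails.
(iii) {B, E} -> D: (B=O, E=653): 3 rows → D takes values {M74, M35} — violation; (B=K, E=664): 2 rows → D takes values {M35, M74} — violation — fails.
(iv) {D, E} -> A: (D=M92, E=671): 2 rows → A takes values {P50, P80} — violation; (D=M74, E=653): 2 rows → A takes values {P78, P24} — violation; (D=M74, E=664): 2 rows → A takes values {P50, P80} — violation — fails.
None of the 4 dependencies hold.

0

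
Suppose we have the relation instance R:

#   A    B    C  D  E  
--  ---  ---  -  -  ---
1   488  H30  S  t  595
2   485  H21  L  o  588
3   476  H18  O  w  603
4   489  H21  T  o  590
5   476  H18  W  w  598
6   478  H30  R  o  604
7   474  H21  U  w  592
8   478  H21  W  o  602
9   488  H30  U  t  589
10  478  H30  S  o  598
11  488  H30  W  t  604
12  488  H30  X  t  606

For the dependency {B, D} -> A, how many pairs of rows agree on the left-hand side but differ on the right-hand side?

3

(B=H30, D=t): all 4 rows agree on A — 0 pairs.
(B=H21, D=o): violating pairs (2,4), (2,8), (4,8) — 3 pairs.
(B=H18, D=w): all 2 rows agree on A — 0 pairs.
(B=H30, D=o): all 2 rows agree on A — 0 pairs.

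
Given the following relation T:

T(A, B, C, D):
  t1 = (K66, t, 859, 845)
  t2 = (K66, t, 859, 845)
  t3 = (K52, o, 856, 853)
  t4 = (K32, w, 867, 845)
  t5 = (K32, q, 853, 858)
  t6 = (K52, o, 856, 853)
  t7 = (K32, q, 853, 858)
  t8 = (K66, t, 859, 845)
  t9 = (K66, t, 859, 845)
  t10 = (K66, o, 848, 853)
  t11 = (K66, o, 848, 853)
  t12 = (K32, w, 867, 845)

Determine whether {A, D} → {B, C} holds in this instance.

Yes

(A=K66, D=845): rows 1, 2, 8, 9 → {B,C} = (t, 859), (t, 859), (t, 859), (t, 859) ✓
(A=K52, D=853): rows 3, 6 → {B,C} = (o, 856), (o, 856) ✓
(A=K32, D=845): rows 4, 12 → {B,C} = (w, 867), (w, 867) ✓
(A=K32, D=858): rows 5, 7 → {B,C} = (q, 853), (q, 853) ✓
(A=K66, D=853): rows 10, 11 → {B,C} = (o, 848), (o, 848) ✓
Every {A, D} value is associated with a single {B, C} value, so {A, D} → {B, C} holds.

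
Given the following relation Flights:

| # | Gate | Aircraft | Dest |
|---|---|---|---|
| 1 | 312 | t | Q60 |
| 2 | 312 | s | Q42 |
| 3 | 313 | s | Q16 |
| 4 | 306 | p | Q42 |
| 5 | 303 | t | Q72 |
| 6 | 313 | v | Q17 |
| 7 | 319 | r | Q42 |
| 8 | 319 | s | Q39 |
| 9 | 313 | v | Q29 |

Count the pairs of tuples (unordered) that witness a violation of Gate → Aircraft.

4

Gate=312: violating pairs (1,2) — 1 pair.
Gate=313: violating pairs (3,6), (3,9) — 2 pairs.
Gate=319: violating pairs (7,8) — 1 pair.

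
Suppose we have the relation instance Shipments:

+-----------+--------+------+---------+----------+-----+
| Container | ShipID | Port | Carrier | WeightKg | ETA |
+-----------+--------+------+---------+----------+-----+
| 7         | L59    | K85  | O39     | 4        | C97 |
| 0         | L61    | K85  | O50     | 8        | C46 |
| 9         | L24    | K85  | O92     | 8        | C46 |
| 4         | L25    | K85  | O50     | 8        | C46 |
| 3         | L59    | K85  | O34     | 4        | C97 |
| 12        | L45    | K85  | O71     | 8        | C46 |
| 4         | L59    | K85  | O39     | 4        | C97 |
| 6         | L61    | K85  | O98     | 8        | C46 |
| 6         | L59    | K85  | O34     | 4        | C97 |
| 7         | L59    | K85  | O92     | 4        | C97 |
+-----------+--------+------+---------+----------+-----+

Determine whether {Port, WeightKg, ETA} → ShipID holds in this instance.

No

(Port=K85, WeightKg=4, ETA=C97): 5 rows → ShipID = L59, L59, L59, L59, L59 ✓
(Port=K85, WeightKg=8, ETA=C46): 5 rows → ShipID takes values {L61, L24, L25, L45} — violation
Two rows agree on {Port, WeightKg, ETA} but differ on ShipID, so {Port, WeightKg, ETA} → ShipID does not hold.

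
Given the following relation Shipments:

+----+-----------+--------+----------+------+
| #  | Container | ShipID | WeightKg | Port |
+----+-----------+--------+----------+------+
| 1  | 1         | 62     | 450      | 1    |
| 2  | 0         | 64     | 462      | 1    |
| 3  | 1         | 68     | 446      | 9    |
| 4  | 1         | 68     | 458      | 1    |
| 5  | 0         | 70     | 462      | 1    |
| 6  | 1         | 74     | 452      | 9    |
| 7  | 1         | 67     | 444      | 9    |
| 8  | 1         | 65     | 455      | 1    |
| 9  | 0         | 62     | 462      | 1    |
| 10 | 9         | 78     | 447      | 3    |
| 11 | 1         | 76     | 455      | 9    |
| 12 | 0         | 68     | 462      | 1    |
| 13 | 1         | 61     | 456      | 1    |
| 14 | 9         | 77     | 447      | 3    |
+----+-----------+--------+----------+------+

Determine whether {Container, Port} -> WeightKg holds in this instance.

No

(Container=1, Port=1): rows 1, 4, 8, 13 → WeightKg takes values {450, 458, 455, 456} — violation
(Container=0, Port=1): rows 2, 5, 9, 12 → WeightKg = 462, 462, 462, 462 ✓
(Container=1, Port=9): rows 3, 6, 7, 11 → WeightKg takes values {446, 452, 444, 455} — violation
(Container=9, Port=3): rows 10, 14 → WeightKg = 447, 447 ✓
Two rows agree on {Container, Port} but differ on WeightKg, so {Container, Port} -> WeightKg does not hold.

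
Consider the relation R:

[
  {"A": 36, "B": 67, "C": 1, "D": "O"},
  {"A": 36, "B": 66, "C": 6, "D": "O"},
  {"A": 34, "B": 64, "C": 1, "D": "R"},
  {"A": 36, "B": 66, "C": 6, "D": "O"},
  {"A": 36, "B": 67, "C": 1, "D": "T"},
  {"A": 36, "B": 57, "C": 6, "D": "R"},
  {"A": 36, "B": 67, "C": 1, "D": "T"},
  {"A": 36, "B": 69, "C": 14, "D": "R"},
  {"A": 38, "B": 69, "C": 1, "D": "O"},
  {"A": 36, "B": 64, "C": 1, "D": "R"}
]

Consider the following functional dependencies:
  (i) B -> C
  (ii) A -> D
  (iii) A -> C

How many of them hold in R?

(i) B -> C: B=69: 2 rows → C takes values {14, 1} — violation — fails.
(ii) A -> D: A=36: 8 rows → D takes values {O, T, R} — violation — fails.
(iii) A -> C: A=36: 8 rows → C takes values {1, 6, 14} — violation — fails.
None of the 3 dependencies hold.

0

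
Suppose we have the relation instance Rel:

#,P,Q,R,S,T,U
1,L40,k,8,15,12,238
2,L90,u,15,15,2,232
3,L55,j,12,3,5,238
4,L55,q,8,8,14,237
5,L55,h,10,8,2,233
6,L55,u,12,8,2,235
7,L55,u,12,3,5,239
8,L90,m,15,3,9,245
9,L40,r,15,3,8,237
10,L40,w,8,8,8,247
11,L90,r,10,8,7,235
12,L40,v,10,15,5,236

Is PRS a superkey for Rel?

No

Rows 3 and 7 have the same PRS value (P=L55, R=12, S=3) but are distinct tuples, so PRS does not determine every attribute — not a superkey.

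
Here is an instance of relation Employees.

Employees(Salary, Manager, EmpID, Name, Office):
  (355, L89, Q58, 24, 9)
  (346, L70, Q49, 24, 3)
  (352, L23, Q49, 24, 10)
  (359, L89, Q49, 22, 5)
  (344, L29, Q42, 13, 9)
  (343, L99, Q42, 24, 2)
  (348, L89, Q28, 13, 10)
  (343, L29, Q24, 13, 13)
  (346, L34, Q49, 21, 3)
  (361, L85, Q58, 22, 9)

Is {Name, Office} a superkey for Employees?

Yes

All 10 rows have distinct {Name, Office} values, so {Name, Office} → (all attributes) holds and {Name, Office} is a superkey.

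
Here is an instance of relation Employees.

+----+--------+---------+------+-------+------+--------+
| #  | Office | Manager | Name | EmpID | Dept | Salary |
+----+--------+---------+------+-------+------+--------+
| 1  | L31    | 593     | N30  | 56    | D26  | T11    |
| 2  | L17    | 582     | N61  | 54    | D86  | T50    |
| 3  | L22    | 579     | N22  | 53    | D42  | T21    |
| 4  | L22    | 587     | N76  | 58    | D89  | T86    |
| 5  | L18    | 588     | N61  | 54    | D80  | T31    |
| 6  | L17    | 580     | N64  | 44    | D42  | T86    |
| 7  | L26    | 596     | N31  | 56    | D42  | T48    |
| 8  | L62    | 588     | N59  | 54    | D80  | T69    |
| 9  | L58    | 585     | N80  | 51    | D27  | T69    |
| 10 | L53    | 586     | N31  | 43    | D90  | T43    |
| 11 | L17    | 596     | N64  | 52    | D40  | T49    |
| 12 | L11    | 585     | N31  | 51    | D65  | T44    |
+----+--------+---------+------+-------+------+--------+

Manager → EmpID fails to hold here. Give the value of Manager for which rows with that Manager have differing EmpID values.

Manager=593: row 1 → EmpID = 56 ✓
Manager=582: row 2 → EmpID = 54 ✓
Manager=579: row 3 → EmpID = 53 ✓
Manager=587: row 4 → EmpID = 58 ✓
Manager=588: rows 5, 8 → EmpID = 54, 54 ✓
Manager=580: row 6 → EmpID = 44 ✓
Manager=596: rows 7, 11 → EmpID takes values {56, 52} — violation
Manager=585: rows 9, 12 → EmpID = 51, 51 ✓
Manager=586: row 10 → EmpID = 43 ✓
The only Manager value with inconsistent EmpID is Manager=596.

596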